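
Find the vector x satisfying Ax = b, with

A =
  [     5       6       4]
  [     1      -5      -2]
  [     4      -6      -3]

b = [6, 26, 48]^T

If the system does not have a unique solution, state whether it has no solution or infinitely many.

x_1 = 6, x_2 = -4, x_3 = 0

Row-reduce the augmented matrix:
R1 ← R1 / (5).
R2 ← R2 − 1·R1.
R3 ← R3 − 4·R1.
R2 ← R2 / (-31/5).
R1 ← R1 − 6/5·R2.
R3 ← R3 + 54/5·R2.
R3 ← R3 / (-41/31).
R1 ← R1 − 8/31·R3.
R2 ← R2 − 14/31·R3.
Reading off the reduced rows gives x_1 = 6, x_2 = -4, x_3 = 0.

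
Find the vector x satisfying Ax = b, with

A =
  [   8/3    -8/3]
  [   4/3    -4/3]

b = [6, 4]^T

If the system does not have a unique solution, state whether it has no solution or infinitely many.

no solution

Row-reduce:
R1 ← R1 / (8/3).
R2 ← R2 − 4/3·R1.
Row 2 reduces to 0 = 1, a contradiction. The system is inconsistent.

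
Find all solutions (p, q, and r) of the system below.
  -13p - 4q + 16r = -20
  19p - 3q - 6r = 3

infinitely many solutions

Row-reduce:
R1 ← R1 / (-13).
R2 ← R2 − 19·R1.
R2 ← R2 / (-115/13).
R1 ← R1 − 4/13·R2.
Rank is 2 with 3 unknowns, leaving r free.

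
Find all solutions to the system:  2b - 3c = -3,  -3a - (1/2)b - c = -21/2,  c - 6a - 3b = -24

Row-reduce:
Swap R1 and R2.
R1 ← R1 / (-3).
R3 ← R3 + 6·R1.
R2 ← R2 / (2).
R1 ← R1 − 1/6·R2.
R3 ← R3 + 2·R2.
Row 3 reduces to 0 = -6, a contradiction. The system is inconsistent.

no solution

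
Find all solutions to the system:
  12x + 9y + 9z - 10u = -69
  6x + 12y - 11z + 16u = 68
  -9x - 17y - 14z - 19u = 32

Row-reduce:
R1 ← R1 / (12).
R2 ← R2 − 6·R1.
R3 ← R3 + 9·R1.
R2 ← R2 / (15/2).
R1 ← R1 − 3/4·R2.
R3 ← R3 + 41/4·R2.
R3 ← R3 / (-853/30).
R1 ← R1 − 23/10·R3.
R2 ← R2 + 31/15·R3.
Rank is 3 with 4 unknowns, leaving u free.

infinitely many solutions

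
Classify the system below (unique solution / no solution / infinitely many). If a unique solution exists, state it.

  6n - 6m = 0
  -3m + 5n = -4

Row-reduce the augmented matrix:
R1 ← R1 / (-6).
R2 ← R2 + 3·R1.
R2 ← R2 / (2).
R1 ← R1 + 1·R2.
Reading off the reduced rows gives m = -2, n = -2.

m = -2, n = -2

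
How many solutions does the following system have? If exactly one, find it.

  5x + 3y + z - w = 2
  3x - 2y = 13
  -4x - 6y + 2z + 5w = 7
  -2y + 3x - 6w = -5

x = 3, y = -2, z = -4, w = 3

Row-reduce the augmented matrix:
R1 ← R1 / (5).
R2 ← R2 − 3·R1.
R3 ← R3 + 4·R1.
R4 ← R4 − 3·R1.
R2 ← R2 / (-19/5).
R1 ← R1 − 3/5·R2.
R3 ← R3 + 18/5·R2.
R4 ← R4 + 19/5·R2.
R3 ← R3 / (64/19).
R1 ← R1 − 2/19·R3.
R2 ← R2 − 3/19·R3.
R4 ← R4 / (-6).
R1 ← R1 + 7/32·R4.
R2 ← R2 + 21/64·R4.
R3 ← R3 − 69/64·R4.
Reading off the reduced rows gives x = 3, y = -2, z = -4, w = 3.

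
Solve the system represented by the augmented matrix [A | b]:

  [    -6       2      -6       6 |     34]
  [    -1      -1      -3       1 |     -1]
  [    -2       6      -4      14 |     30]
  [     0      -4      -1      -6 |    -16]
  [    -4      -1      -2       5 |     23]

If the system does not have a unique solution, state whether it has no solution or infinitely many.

x_1 = -6, x_2 = 2, x_3 = 2, x_4 = 1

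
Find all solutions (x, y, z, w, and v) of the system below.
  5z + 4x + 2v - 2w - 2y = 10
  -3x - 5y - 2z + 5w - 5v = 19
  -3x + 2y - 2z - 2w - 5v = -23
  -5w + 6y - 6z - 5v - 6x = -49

infinitely many solutions

Row-reduce:
R1 ← R1 / (4).
R2 ← R2 + 3·R1.
R3 ← R3 + 3·R1.
R4 ← R4 + 6·R1.
R2 ← R2 / (-13/2).
R1 ← R1 + 1/2·R2.
R3 ← R3 − 1/2·R2.
R4 ← R4 − 3·R2.
R3 ← R3 / (49/26).
R1 ← R1 − 29/26·R3.
R2 ← R2 + 7/26·R3.
R4 ← R4 − 30/13·R3.
R4 ← R4 / (-17/7).
R1 ← R1 − 8/7·R4.
R2 ← R2 + 1·R4.
R3 ← R3 + 12/7·R4.
Rank is 4 with 5 unknowns, leaving v free.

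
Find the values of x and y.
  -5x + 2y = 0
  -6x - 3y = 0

x = 0, y = 0

Row-reduce the augmented matrix:
R1 ← R1 / (-5).
R2 ← R2 + 6·R1.
R2 ← R2 / (-27/5).
R1 ← R1 + 2/5·R2.
Reading off the reduced rows gives x = 0, y = 0.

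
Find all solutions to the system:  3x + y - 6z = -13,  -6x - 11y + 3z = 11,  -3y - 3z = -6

no solution

Row-reduce:
R1 ← R1 / (3).
R2 ← R2 + 6·R1.
R2 ← R2 / (-9).
R1 ← R1 − 1/3·R2.
R3 ← R3 + 3·R2.
Row 3 reduces to 0 = -1, a contradiction. The system is inconsistent.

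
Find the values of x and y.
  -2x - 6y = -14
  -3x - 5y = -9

x = -2, y = 3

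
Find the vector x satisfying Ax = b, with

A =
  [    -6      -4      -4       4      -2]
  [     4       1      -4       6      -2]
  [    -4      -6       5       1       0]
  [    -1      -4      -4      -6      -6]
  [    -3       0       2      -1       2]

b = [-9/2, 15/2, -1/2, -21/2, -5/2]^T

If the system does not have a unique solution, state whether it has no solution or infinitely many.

x_1 = 1, x_2 = 0, x_3 = 1/2, x_4 = 1, x_5 = 1/4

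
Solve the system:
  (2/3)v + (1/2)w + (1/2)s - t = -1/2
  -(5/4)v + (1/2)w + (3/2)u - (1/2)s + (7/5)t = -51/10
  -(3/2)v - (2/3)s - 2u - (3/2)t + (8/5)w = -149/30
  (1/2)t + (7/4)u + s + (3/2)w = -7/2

infinitely many solutions

Row-reduce:
Swap R1 and R2.
R1 ← R1 / (3/2).
R3 ← R3 + 2·R1.
R4 ← R4 − 7/4·R1.
R2 ← R2 / (2/3).
R1 ← R1 + 5/6·R2.
R3 ← R3 + 19/6·R2.
R4 ← R4 − 35/24·R2.
R3 ← R3 / (557/120).
R1 ← R1 − 23/24·R3.
R2 ← R2 − 3/4·R3.
R4 ← R4 + 17/96·R3.
R4 ← R4 / (1769/3342).
R1 ← R1 − 128/1671·R4.
R2 ← R2 − 324/557·R4.
R3 ← R3 − 125/557·R4.
Rank is 4 with 5 unknowns, leaving t free.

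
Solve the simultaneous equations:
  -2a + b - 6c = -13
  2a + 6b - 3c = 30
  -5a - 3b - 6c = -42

a = 3, b = 5, c = 2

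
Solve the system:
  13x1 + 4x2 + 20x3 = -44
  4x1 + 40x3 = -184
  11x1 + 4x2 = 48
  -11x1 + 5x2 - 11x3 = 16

x1 = 4, x2 = 1, x3 = -5

Row-reduce the augmented matrix:
R1 ← R1 / (13).
R2 ← R2 − 4·R1.
R3 ← R3 − 11·R1.
R4 ← R4 + 11·R1.
R2 ← R2 / (-16/13).
R1 ← R1 − 4/13·R2.
R3 ← R3 − 8/13·R2.
R4 ← R4 − 109/13·R2.
Swap R3 and R4.
R3 ← R3 / (473/2).
R1 ← R1 − 10·R3.
R2 ← R2 + 55/2·R3.
R4 reduces to 0 = 0, so the extra equation is consistent.
Reading off the reduced rows gives x1 = 4, x2 = 1, x3 = -5.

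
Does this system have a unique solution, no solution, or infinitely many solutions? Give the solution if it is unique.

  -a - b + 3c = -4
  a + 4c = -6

infinitely many solutions

Row-reduce:
R1 ← R1 / (-1).
R2 ← R2 − 1·R1.
R2 ← R2 / (-1).
R1 ← R1 − 1·R2.
Rank is 2 with 3 unknowns, leaving c free.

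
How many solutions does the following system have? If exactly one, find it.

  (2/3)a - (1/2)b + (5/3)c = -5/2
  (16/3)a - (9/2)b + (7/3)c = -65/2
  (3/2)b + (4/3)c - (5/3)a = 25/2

infinitely many solutions

Row-reduce:
R1 ← R1 / (2/3).
R2 ← R2 − 16/3·R1.
R3 ← R3 + 5/3·R1.
R2 ← R2 / (-1/2).
R1 ← R1 + 3/4·R2.
R3 ← R3 − 1/4·R2.
Rank is 2 with 3 unknowns, leaving c free.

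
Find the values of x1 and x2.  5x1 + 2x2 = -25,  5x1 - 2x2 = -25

x1 = -5, x2 = 0

Row-reduce the augmented matrix:
R1 ← R1 / (5).
R2 ← R2 − 5·R1.
R2 ← R2 / (-4).
R1 ← R1 − 2/5·R2.
Reading off the reduced rows gives x1 = -5, x2 = 0.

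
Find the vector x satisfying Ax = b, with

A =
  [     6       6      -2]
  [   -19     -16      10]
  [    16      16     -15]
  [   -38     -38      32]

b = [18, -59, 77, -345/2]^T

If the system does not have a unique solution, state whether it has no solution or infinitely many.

Row-reduce:
R1 ← R1 / (6).
R2 ← R2 + 19·R1.
R3 ← R3 − 16·R1.
R4 ← R4 + 38·R1.
R2 ← R2 / (3).
R1 ← R1 − 1·R2.
R3 ← R3 / (-29/3).
R1 ← R1 + 14/9·R3.
R2 ← R2 − 11/9·R3.
R4 ← R4 − 58/3·R3.
Row 4 reduces to 0 = -1/2, a contradiction. The system is inconsistent.

no solution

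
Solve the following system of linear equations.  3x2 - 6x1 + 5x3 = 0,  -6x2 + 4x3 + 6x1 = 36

Row-reduce:
R1 ← R1 / (-6).
R2 ← R2 − 6·R1.
R2 ← R2 / (-3).
R1 ← R1 + 1/2·R2.
Rank is 2 with 3 unknowns, leaving x3 free.

infinitely many solutions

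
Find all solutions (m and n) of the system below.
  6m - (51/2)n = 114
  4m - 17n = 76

infinitely many solutions

Row-reduce:
R1 ← R1 / (6).
R2 ← R2 − 4·R1.
Rank is 1 with 2 unknowns, leaving n free.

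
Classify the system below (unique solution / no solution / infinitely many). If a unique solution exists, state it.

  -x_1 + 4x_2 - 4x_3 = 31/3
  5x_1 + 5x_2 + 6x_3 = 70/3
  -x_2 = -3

x_1 = 5/3, x_2 = 3, x_3 = 0

Row-reduce the augmented matrix:
R1 ← R1 / (-1).
R2 ← R2 − 5·R1.
R2 ← R2 / (25).
R1 ← R1 + 4·R2.
R3 ← R3 + 1·R2.
R3 ← R3 / (-14/25).
R1 ← R1 − 44/25·R3.
R2 ← R2 + 14/25·R3.
Reading off the reduced rows gives x_1 = 5/3, x_2 = 3, x_3 = 0.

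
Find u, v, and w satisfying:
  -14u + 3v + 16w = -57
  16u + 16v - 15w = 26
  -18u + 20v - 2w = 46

u = -3, v = -1, w = -6

Row-reduce the augmented matrix:
R1 ← R1 / (-14).
R2 ← R2 − 16·R1.
R3 ← R3 + 18·R1.
R2 ← R2 / (136/7).
R1 ← R1 + 3/14·R2.
R3 ← R3 − 113/7·R2.
R3 ← R3 / (-3441/136).
R1 ← R1 + 301/272·R3.
R2 ← R2 − 23/136·R3.
Reading off the reduced rows gives u = -3, v = -1, w = -6.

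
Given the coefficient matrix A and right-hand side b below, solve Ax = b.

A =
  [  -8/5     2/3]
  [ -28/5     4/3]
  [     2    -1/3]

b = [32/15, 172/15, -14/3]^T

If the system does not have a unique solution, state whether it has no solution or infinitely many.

x_1 = -3, x_2 = -4

Row-reduce the augmented matrix:
R1 ← R1 / (-8/5).
R2 ← R2 + 28/5·R1.
R3 ← R3 − 2·R1.
R2 ← R2 / (-1).
R1 ← R1 + 5/12·R2.
R3 ← R3 − 1/2·R2.
R3 reduces to 0 = 0, so the extra equation is consistent.
Reading off the reduced rows gives x_1 = -3, x_2 = -4.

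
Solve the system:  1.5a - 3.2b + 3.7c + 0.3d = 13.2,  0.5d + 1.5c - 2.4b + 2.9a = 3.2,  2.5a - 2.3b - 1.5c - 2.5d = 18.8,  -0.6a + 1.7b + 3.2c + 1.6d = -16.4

a = -3, b = -6, c = 0, d = -5

Row-reduce the augmented matrix:
R1 ← R1 / (3/2).
R2 ← R2 − 29/10·R1.
R3 ← R3 − 5/2·R1.
R4 ← R4 + 3/5·R1.
R2 ← R2 / (284/75).
R1 ← R1 + 32/15·R2.
R3 ← R3 − 91/30·R2.
R4 ← R4 − 21/50·R2.
R3 ← R3 / (-1114/355).
R1 ← R1 + 51/71·R3.
R2 ← R2 + 106/71·R3.
R4 ← R4 − 1884/355·R3.
R4 ← R4 / (-36053/11140).
R1 ← R1 − 3685/4456·R4.
R2 ← R2 − 3065/2228·R4.
R3 ← R3 − 4169/4456·R4.
Reading off the reduced rows gives a = -3, b = -6, c = 0, d = -5.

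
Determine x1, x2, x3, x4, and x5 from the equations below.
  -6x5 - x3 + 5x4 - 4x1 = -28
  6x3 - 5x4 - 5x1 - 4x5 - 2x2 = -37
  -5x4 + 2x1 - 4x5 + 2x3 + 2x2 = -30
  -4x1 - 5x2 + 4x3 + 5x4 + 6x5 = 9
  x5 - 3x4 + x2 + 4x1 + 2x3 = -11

Row-reduce the augmented matrix:
R1 ← R1 / (-4).
R2 ← R2 + 5·R1.
R3 ← R3 − 2·R1.
R4 ← R4 + 4·R1.
R5 ← R5 − 4·R1.
R2 ← R2 / (-2).
R3 ← R3 − 2·R2.
R4 ← R4 + 5·R2.
R5 ← R5 − 1·R2.
R3 ← R3 / (35/4).
R1 ← R1 − 1/4·R3.
R2 ← R2 + 29/8·R3.
R4 ← R4 + 105/8·R3.
R5 ← R5 − 37/8·R3.
R4 ← R4 / (15/2).
R1 ← R1 + 6/7·R4.
R2 ← R2 + 1/14·R4.
R3 ← R3 + 11/7·R4.
R5 ← R5 − 51/14·R4.
R5 ← R5 / (-3/7).
R1 ← R1 − 48/35·R5.
R2 ← R2 + 338/105·R5.
R3 ← R3 + 86/105·R5.
R4 ← R4 + 4/15·R5.
Reading off the reduced rows gives x1 = -3, x2 = 1, x3 = -6, x4 = -2, x5 = 6.

x1 = -3, x2 = 1, x3 = -6, x4 = -2, x5 = 6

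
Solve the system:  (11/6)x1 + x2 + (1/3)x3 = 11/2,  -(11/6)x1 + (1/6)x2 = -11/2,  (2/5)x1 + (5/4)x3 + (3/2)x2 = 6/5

Row-reduce the augmented matrix:
R1 ← R1 / (11/6).
R2 ← R2 + 11/6·R1.
R3 ← R3 − 2/5·R1.
R2 ← R2 / (7/6).
R1 ← R1 − 6/11·R2.
R3 ← R3 − 141/110·R2.
R3 ← R3 / (1249/1540).
R1 ← R1 − 2/77·R3.
R2 ← R2 − 2/7·R3.
Reading off the reduced rows gives x1 = 3, x2 = 0, x3 = 0.

x1 = 3, x2 = 0, x3 = 0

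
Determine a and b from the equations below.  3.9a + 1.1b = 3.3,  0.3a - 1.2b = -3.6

Row-reduce the augmented matrix:
R1 ← R1 / (39/10).
R2 ← R2 − 3/10·R1.
R2 ← R2 / (-167/130).
R1 ← R1 − 11/39·R2.
Reading off the reduced rows gives a = 0, b = 3.

a = 0, b = 3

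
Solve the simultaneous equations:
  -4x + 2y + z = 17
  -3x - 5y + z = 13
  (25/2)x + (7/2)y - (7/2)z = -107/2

infinitely many solutions

Row-reduce:
R1 ← R1 / (-4).
R2 ← R2 + 3·R1.
R3 ← R3 − 25/2·R1.
R2 ← R2 / (-13/2).
R1 ← R1 + 1/2·R2.
R3 ← R3 − 39/4·R2.
Rank is 2 with 3 unknowns, leaving z free.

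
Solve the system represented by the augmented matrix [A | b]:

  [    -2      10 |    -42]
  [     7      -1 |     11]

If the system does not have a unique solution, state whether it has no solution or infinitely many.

x_1 = 1, x_2 = -4

From equation 2: x_2 = -11 + 7·x_1.
Substitute into equation 1 and solve: x_1 = 1.
Then x_2 = -4.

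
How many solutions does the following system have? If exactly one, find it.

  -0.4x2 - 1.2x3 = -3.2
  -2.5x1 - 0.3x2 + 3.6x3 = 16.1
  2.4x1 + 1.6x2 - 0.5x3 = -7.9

x1 = -2, x2 = -1, x3 = 3

Row-reduce the augmented matrix:
Swap R1 and R2.
R1 ← R1 / (-5/2).
R3 ← R3 − 12/5·R1.
R2 ← R2 / (-2/5).
R1 ← R1 − 3/25·R2.
R3 ← R3 − 164/125·R2.
R3 ← R3 / (-49/50).
R1 ← R1 + 9/5·R3.
R2 ← R2 − 3·R3.
Reading off the reduced rows gives x1 = -2, x2 = -1, x3 = 3.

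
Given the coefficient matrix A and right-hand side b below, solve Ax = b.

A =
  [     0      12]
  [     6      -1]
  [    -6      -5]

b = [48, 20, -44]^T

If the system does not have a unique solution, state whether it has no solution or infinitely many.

x_1 = 4, x_2 = 4

Row-reduce the augmented matrix:
Swap R1 and R2.
R1 ← R1 / (6).
R3 ← R3 + 6·R1.
R2 ← R2 / (12).
R1 ← R1 + 1/6·R2.
R3 ← R3 + 6·R2.
R3 reduces to 0 = 0, so the extra equation is consistent.
Reading off the reduced rows gives x_1 = 4, x_2 = 4.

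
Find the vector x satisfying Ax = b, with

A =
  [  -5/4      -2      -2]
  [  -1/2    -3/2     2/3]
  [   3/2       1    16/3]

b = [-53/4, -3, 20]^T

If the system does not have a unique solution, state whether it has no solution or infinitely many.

Row-reduce:
R1 ← R1 / (-5/4).
R2 ← R2 + 1/2·R1.
R3 ← R3 − 3/2·R1.
R2 ← R2 / (-7/10).
R1 ← R1 − 8/5·R2.
R3 ← R3 + 7/5·R2.
Row 3 reduces to 0 = -1/2, a contradiction. The system is inconsistent.

no solution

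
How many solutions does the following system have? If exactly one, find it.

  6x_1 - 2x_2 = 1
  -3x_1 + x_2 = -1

no solution

Row-reduce:
R1 ← R1 / (6).
R2 ← R2 + 3·R1.
Row 2 reduces to 0 = -1/2, a contradiction. The system is inconsistent.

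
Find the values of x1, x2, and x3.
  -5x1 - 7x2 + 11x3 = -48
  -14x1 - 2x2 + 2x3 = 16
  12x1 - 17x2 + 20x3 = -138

Row-reduce the augmented matrix:
R1 ← R1 / (-5).
R2 ← R2 + 14·R1.
R3 ← R3 − 12·R1.
R2 ← R2 / (88/5).
R1 ← R1 − 7/5·R2.
R3 ← R3 + 169/5·R2.
R3 ← R3 / (-98/11).
R1 ← R1 − 1/11·R3.
R2 ← R2 + 18/11·R3.
Reading off the reduced rows gives x1 = -2, x2 = 2, x3 = -4.

x1 = -2, x2 = 2, x3 = -4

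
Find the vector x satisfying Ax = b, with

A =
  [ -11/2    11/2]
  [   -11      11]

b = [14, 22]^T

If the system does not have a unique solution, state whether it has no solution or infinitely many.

Row-reduce:
R1 ← R1 / (-11/2).
R2 ← R2 + 11·R1.
Row 2 reduces to 0 = -6, a contradiction. The system is inconsistent.

no solution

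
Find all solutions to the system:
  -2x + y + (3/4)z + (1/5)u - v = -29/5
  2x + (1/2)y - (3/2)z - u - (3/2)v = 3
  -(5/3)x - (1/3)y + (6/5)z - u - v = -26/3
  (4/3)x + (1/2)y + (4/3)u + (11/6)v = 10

infinitely many solutions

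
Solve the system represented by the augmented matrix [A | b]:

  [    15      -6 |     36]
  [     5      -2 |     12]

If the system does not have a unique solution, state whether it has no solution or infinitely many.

Row-reduce:
R1 ← R1 / (15).
R2 ← R2 − 5·R1.
Rank is 1 with 2 unknowns, leaving x_2 free.

infinitely many solutions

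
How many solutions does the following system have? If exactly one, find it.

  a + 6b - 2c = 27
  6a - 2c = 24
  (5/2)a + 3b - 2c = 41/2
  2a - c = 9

Row-reduce:
R2 ← R2 − 6·R1.
R3 ← R3 − 5/2·R1.
R4 ← R4 − 2·R1.
R2 ← R2 / (-36).
R1 ← R1 − 6·R2.
R3 ← R3 + 12·R2.
R4 ← R4 + 12·R2.
R3 ← R3 / (-1/3).
R1 ← R1 + 1/3·R3.
R2 ← R2 + 5/18·R3.
R4 ← R4 + 1/3·R3.
Row 4 reduces to 0 = 2, a contradiction. The system is inconsistent.

no solution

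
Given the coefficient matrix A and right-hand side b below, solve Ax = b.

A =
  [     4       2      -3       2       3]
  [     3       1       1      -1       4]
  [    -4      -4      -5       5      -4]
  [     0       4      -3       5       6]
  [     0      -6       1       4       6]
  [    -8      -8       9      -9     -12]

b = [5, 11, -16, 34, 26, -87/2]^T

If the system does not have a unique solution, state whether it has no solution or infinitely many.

Row-reduce:
R1 ← R1 / (4).
R2 ← R2 − 3·R1.
R3 ← R3 + 4·R1.
R6 ← R6 + 8·R1.
R2 ← R2 / (-1/2).
R1 ← R1 − 1/2·R2.
R3 ← R3 + 2·R2.
R4 ← R4 − 4·R2.
R5 ← R5 + 6·R2.
R6 ← R6 + 4·R2.
R3 ← R3 / (-21).
R1 ← R1 − 5/2·R3.
R2 ← R2 + 13/2·R3.
R4 ← R4 − 23·R3.
R5 ← R5 + 38·R3.
R6 ← R6 + 23·R3.
R4 ← R4 / (76/21).
R1 ← R1 − 1/42·R4.
R2 ← R2 + 11/42·R4.
R3 ← R3 + 17/21·R4.
R5 ← R5 − 68/21·R4.
R6 ← R6 + 76/21·R4.
R5 ← R5 / (-201/19).
R1 ← R1 − 28/19·R5.
R2 ← R2 + 4/19·R5.
R3 ← R3 − 55/19·R5.
R4 ← R4 − 59/19·R5.
Row 6 reduces to 0 = 1/2, a contradiction. The system is inconsistent.

no solution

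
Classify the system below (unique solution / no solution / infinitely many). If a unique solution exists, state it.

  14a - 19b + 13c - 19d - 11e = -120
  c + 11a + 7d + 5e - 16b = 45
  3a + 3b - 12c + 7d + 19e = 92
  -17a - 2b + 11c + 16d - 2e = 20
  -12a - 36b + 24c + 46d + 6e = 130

Row-reduce:
R1 ← R1 / (14).
R2 ← R2 − 11·R1.
R3 ← R3 − 3·R1.
R4 ← R4 + 17·R1.
R5 ← R5 + 12·R1.
R2 ← R2 / (-15/14).
R1 ← R1 + 19/14·R2.
R3 ← R3 − 99/14·R2.
R4 ← R4 + 351/14·R2.
R5 ← R5 + 366/7·R2.
R3 ← R3 / (-378/5).
R1 ← R1 − 63/5·R3.
R2 ← R2 − 43/5·R3.
R4 ← R4 − 1212/5·R3.
R5 ← R5 − 2424/5·R3.
R4 ← R4 / (-1301/63).
R1 ← R1 + 19/6·R4.
R2 ← R2 + 1037/378·R4.
R3 ← R3 + 779/378·R4.
R5 ← R5 + 2602/63·R4.
Rank is 4 with 5 unknowns, leaving e free.

infinitely many solutions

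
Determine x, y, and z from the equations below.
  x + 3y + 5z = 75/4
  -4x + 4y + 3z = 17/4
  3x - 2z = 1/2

Row-reduce the augmented matrix:
R2 ← R2 + 4·R1.
R3 ← R3 − 3·R1.
R2 ← R2 / (16).
R1 ← R1 − 3·R2.
R3 ← R3 + 9·R2.
R3 ← R3 / (-65/16).
R1 ← R1 − 11/16·R3.
R2 ← R2 − 23/16·R3.
Reading off the reduced rows gives x = 2, y = 1, z = 11/4.

x = 2, y = 1, z = 11/4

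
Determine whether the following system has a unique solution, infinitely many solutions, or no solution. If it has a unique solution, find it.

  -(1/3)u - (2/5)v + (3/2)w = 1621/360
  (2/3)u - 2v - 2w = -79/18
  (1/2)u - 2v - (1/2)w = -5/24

Row-reduce the augmented matrix:
R1 ← R1 / (-1/3).
R2 ← R2 − 2/3·R1.
R3 ← R3 − 1/2·R1.
R2 ← R2 / (-14/5).
R1 ← R1 − 6/5·R2.
R3 ← R3 + 13/5·R2.
R3 ← R3 / (23/28).
R1 ← R1 + 57/14·R3.
R2 ← R2 + 5/14·R3.
Reading off the reduced rows gives u = -1/3, v = -2/3, w = 11/4.

u = -1/3, v = -2/3, w = 11/4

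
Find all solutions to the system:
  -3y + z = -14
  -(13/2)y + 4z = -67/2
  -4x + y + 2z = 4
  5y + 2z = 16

Row-reduce:
Swap R1 and R3.
R1 ← R1 / (-4).
R2 ← R2 / (-13/2).
R1 ← R1 + 1/4·R2.
R3 ← R3 + 3·R2.
R4 ← R4 − 5·R2.
R3 ← R3 / (-11/13).
R1 ← R1 + 17/26·R3.
R2 ← R2 + 8/13·R3.
R4 ← R4 − 66/13·R3.
Row 4 reduces to 0 = -1, a contradiction. The system is inconsistent.

no solution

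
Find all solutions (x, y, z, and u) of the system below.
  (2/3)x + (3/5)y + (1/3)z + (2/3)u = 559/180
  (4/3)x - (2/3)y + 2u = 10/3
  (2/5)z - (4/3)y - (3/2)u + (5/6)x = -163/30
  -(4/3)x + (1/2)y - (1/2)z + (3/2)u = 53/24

Row-reduce the augmented matrix:
R1 ← R1 / (2/3).
R2 ← R2 − 4/3·R1.
R3 ← R3 − 5/6·R1.
R4 ← R4 + 4/3·R1.
R2 ← R2 / (-28/15).
R1 ← R1 − 9/10·R2.
R3 ← R3 + 25/12·R2.
R4 ← R4 − 17/10·R2.
R3 ← R3 / (611/840).
R1 ← R1 − 5/28·R3.
R2 ← R2 − 5/14·R3.
R4 ← R4 + 37/84·R3.
R4 ← R4 / (41/26).
R1 ← R1 − 27/13·R4.
R2 ← R2 − 15/13·R4.
R3 ← R3 + 55/13·R4.
Reading off the reduced rows gives x = 2, y = 3, z = -11/4, u = 4/3.

x = 2, y = 3, z = -11/4, u = 4/3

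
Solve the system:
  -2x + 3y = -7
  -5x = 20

x = -4, y = -5

Row-reduce the augmented matrix:
R1 ← R1 / (-2).
R2 ← R2 + 5·R1.
R2 ← R2 / (-15/2).
R1 ← R1 + 3/2·R2.
Reading off the reduced rows gives x = -4, y = -5.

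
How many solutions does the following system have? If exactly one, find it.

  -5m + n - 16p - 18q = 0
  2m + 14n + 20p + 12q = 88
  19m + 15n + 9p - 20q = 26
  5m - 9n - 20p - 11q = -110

m = -5, n = 3, p = 4, q = -2

Row-reduce the augmented matrix:
R1 ← R1 / (-5).
R2 ← R2 − 2·R1.
R3 ← R3 − 19·R1.
R4 ← R4 − 5·R1.
R2 ← R2 / (72/5).
R1 ← R1 + 1/5·R2.
R3 ← R3 − 94/5·R2.
R4 ← R4 + 8·R2.
R3 ← R3 / (-626/9).
R1 ← R1 − 61/18·R3.
R2 ← R2 − 17/18·R3.
R4 ← R4 + 256/9·R3.
R4 ← R4 / (3875/313).
R1 ← R1 + 296/313·R4.
R2 ← R2 + 298/313·R4.
R3 ← R3 − 426/313·R4.
Reading off the reduced rows gives m = -5, n = 3, p = 4, q = -2.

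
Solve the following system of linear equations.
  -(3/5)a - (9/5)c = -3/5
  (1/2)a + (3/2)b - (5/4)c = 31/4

Row-reduce:
R1 ← R1 / (-3/5).
R2 ← R2 − 1/2·R1.
R2 ← R2 / (3/2).
Rank is 2 with 3 unknowns, leaving c free.

infinitely many solutions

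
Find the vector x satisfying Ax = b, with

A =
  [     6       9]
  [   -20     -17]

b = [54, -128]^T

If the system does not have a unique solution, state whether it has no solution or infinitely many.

Row-reduce the augmented matrix:
R1 ← R1 / (6).
R2 ← R2 + 20·R1.
R2 ← R2 / (13).
R1 ← R1 − 3/2·R2.
Reading off the reduced rows gives x_1 = 3, x_2 = 4.

x_1 = 3, x_2 = 4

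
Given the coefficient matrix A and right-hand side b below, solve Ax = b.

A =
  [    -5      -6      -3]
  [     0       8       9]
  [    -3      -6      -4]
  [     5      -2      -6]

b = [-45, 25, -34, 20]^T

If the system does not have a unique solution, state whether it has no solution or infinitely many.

x_1 = 6, x_2 = 2, x_3 = 1

Row-reduce the augmented matrix:
R1 ← R1 / (-5).
R3 ← R3 + 3·R1.
R4 ← R4 − 5·R1.
R2 ← R2 / (8).
R1 ← R1 − 6/5·R2.
R3 ← R3 + 12/5·R2.
R4 ← R4 + 8·R2.
R3 ← R3 / (1/2).
R1 ← R1 + 3/4·R3.
R2 ← R2 − 9/8·R3.
R4 reduces to 0 = 0, so the extra equation is consistent.
Reading off the reduced rows gives x_1 = 6, x_2 = 2, x_3 = 1.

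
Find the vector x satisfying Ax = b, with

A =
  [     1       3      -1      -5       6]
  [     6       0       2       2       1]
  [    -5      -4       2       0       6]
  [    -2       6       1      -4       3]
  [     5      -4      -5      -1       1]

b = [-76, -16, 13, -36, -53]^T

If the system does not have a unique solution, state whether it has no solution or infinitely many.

Row-reduce the augmented matrix:
R2 ← R2 − 6·R1.
R3 ← R3 + 5·R1.
R4 ← R4 + 2·R1.
R5 ← R5 − 5·R1.
R2 ← R2 / (-18).
R1 ← R1 − 3·R2.
R3 ← R3 − 11·R2.
R4 ← R4 − 12·R2.
R5 ← R5 + 19·R2.
R3 ← R3 / (17/9).
R1 ← R1 − 1/3·R3.
R2 ← R2 + 4/9·R3.
R4 ← R4 − 13/3·R3.
R5 ← R5 + 76/9·R3.
R4 ← R4 / (337/17).
R1 ← R1 − 22/17·R4.
R2 ← R2 + 52/17·R4.
R3 ← R3 + 49/17·R4.
R5 ← R5 + 580/17·R4.
R5 ← R5 / (831/674).
R1 ← R1 − 108/337·R5.
R2 ← R2 + 725/674·R5.
R3 ← R3 − 556/337·R5.
R4 ← R4 + 1423/674·R5.
Reading off the reduced rows gives x_1 = -5, x_2 = -3, x_3 = 6, x_4 = 4, x_5 = -6.

x_1 = -5, x_2 = -3, x_3 = 6, x_4 = 4, x_5 = -6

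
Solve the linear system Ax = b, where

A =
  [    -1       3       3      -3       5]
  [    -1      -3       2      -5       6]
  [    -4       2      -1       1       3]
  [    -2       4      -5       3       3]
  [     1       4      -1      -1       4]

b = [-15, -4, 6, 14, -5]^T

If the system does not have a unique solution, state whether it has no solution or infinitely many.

x_1 = -2, x_2 = -1, x_3 = -4, x_4 = -1, x_5 = -1

Row-reduce the augmented matrix:
R1 ← R1 / (-1).
R2 ← R2 + 1·R1.
R3 ← R3 + 4·R1.
R4 ← R4 + 2·R1.
R5 ← R5 − 1·R1.
R2 ← R2 / (-6).
R1 ← R1 + 3·R2.
R3 ← R3 + 10·R2.
R4 ← R4 + 2·R2.
R5 ← R5 − 7·R2.
R3 ← R3 / (-34/3).
R1 ← R1 + 5/2·R3.
R2 ← R2 − 1/6·R3.
R4 ← R4 + 32/3·R3.
R5 ← R5 − 5/6·R3.
R4 ← R4 / (-97/17).
R1 ← R1 − 27/68·R4.
R2 ← R2 − 39/68·R4.
R3 ← R3 + 49/34·R4.
R5 ← R5 + 349/68·R4.
R5 ← R5 / (-40/97).
R1 ← R1 + 65/97·R5.
R2 ← R2 − 57/97·R5.
R3 ← R3 + 91/97·R5.
R4 ← R4 + 174/97·R5.
Reading off the reduced rows gives x_1 = -2, x_2 = -1, x_3 = -4, x_4 = -1, x_5 = -1.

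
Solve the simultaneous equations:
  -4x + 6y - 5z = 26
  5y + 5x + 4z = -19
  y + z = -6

Row-reduce the augmented matrix:
R1 ← R1 / (-4).
R2 ← R2 − 5·R1.
R2 ← R2 / (25/2).
R1 ← R1 + 3/2·R2.
R3 ← R3 − 1·R2.
R3 ← R3 / (59/50).
R1 ← R1 − 49/50·R3.
R2 ← R2 + 9/50·R3.
Reading off the reduced rows gives x = 1, y = 0, z = -6.

x = 1, y = 0, z = -6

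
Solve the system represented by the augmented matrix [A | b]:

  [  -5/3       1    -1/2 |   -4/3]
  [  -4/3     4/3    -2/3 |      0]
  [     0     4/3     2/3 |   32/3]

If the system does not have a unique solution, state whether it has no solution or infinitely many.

x_1 = 2, x_2 = 5, x_3 = 6

Row-reduce the augmented matrix:
R1 ← R1 / (-5/3).
R2 ← R2 + 4/3·R1.
R2 ← R2 / (8/15).
R1 ← R1 + 3/5·R2.
R3 ← R3 − 4/3·R2.
R3 ← R3 / (4/3).
R2 ← R2 + 1/2·R3.
Reading off the reduced rows gives x_1 = 2, x_2 = 5, x_3 = 6.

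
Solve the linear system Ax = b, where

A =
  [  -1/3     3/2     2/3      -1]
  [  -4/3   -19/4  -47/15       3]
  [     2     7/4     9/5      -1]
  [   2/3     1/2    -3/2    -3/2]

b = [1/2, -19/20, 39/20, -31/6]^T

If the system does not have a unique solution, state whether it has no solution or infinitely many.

no solution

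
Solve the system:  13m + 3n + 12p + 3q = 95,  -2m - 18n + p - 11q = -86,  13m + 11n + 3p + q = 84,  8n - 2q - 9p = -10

no solution

Row-reduce:
R1 ← R1 / (13).
R2 ← R2 + 2·R1.
R3 ← R3 − 13·R1.
R2 ← R2 / (-228/13).
R1 ← R1 − 3/13·R2.
R3 ← R3 − 8·R2.
R4 ← R4 − 8·R2.
R3 ← R3 / (-439/57).
R1 ← R1 − 73/76·R3.
R2 ← R2 + 37/228·R3.
R4 ← R4 + 439/57·R3.
Row 4 reduces to 0 = 1, a contradiction. The system is inconsistent.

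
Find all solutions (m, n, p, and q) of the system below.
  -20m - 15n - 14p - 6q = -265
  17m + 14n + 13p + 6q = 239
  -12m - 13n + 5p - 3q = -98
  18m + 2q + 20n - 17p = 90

Row-reduce the augmented matrix:
R1 ← R1 / (-20).
R2 ← R2 − 17·R1.
R3 ← R3 + 12·R1.
R4 ← R4 − 18·R1.
R2 ← R2 / (5/4).
R1 ← R1 − 3/4·R2.
R3 ← R3 + 4·R2.
R4 ← R4 − 13/2·R2.
R3 ← R3 / (423/25).
R1 ← R1 − 1/25·R3.
R2 ← R2 − 22/25·R3.
R4 ← R4 + 883/25·R3.
R4 ← R4 / (-115/141).
R1 ← R1 + 35/141·R4.
R2 ← R2 − 76/141·R4.
R3 ← R3 − 29/141·R4.
Reading off the reduced rows gives m = 5, n = 5, p = 6, q = 1.

m = 5, n = 5, p = 6, q = 1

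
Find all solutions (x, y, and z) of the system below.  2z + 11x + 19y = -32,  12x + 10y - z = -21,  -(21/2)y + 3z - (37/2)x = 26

Row-reduce:
R1 ← R1 / (11).
R2 ← R2 − 12·R1.
R3 ← R3 + 37/2·R1.
R2 ← R2 / (-118/11).
R1 ← R1 − 19/11·R2.
R3 ← R3 − 236/11·R2.
Rank is 2 with 3 unknowns, leaving z free.

infinitely many solutions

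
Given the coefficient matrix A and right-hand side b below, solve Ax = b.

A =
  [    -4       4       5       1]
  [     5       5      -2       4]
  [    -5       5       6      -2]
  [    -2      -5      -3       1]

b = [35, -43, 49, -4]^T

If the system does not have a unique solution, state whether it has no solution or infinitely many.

Row-reduce the augmented matrix:
R1 ← R1 / (-4).
R2 ← R2 − 5·R1.
R3 ← R3 + 5·R1.
R4 ← R4 + 2·R1.
R2 ← R2 / (10).
R1 ← R1 + 1·R2.
R4 ← R4 + 7·R2.
R3 ← R3 / (-1/4).
R1 ← R1 + 33/40·R3.
R2 ← R2 − 17/40·R3.
R4 ← R4 + 101/40·R3.
R4 ← R4 / (37).
R1 ← R1 − 11·R4.
R2 ← R2 + 5·R4.
R3 ← R3 − 13·R4.
Reading off the reduced rows gives x_1 = -4, x_2 = -1, x_3 = 5, x_4 = -2.

x_1 = -4, x_2 = -1, x_3 = 5, x_4 = -2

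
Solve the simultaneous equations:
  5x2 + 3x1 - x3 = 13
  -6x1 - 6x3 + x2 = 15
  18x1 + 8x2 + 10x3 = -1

Row-reduce:
R1 ← R1 / (3).
R2 ← R2 + 6·R1.
R3 ← R3 − 18·R1.
R2 ← R2 / (11).
R1 ← R1 − 5/3·R2.
R3 ← R3 + 22·R2.
Row 3 reduces to 0 = 3, a contradiction. The system is inconsistent.

no solution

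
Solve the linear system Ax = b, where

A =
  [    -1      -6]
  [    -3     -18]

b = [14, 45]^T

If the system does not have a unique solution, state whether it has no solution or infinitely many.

Row-reduce:
R1 ← R1 / (-1).
R2 ← R2 + 3·R1.
Row 2 reduces to 0 = 3, a contradiction. The system is inconsistent.

no solution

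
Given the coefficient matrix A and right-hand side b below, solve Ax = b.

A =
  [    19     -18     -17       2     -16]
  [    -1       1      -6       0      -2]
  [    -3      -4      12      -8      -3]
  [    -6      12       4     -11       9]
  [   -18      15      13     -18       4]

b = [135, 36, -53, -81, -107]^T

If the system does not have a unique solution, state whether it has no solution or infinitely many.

x_1 = -2, x_2 = -2, x_3 = -5, x_4 = 2, x_5 = -3

Row-reduce the augmented matrix:
R1 ← R1 / (19).
R2 ← R2 + 1·R1.
R3 ← R3 + 3·R1.
R4 ← R4 + 6·R1.
R5 ← R5 + 18·R1.
R2 ← R2 / (1/19).
R1 ← R1 + 18/19·R2.
R3 ← R3 + 130/19·R2.
R4 ← R4 − 120/19·R2.
R5 ← R5 + 39/19·R2.
R3 ← R3 / (-887).
R1 ← R1 + 125·R3.
R2 ← R2 + 131·R3.
R4 ← R4 − 826·R3.
R5 ← R5 + 272·R3.
R4 ← R4 / (-15445/887).
R1 ← R1 − 1024/887·R4.
R2 ← R2 − 988/887·R4.
R3 ← R3 + 6/887·R4.
R5 ← R5 + 12276/887·R4.
R5 ← R5 / (-11302/3089).
R1 ← R1 − 1753/3089·R5.
R2 ← R2 − 3441/3089·R5.
R3 ← R3 − 1311/3089·R5.
R4 ← R4 − 747/3089·R5.
Reading off the reduced rows gives x_1 = -2, x_2 = -2, x_3 = -5, x_4 = 2, x_5 = -3.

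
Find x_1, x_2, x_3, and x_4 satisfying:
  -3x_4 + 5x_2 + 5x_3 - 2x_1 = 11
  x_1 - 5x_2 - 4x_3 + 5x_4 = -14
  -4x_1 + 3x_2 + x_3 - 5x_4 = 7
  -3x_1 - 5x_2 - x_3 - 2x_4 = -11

Row-reduce the augmented matrix:
R1 ← R1 / (-2).
R2 ← R2 − 1·R1.
R3 ← R3 + 4·R1.
R4 ← R4 + 3·R1.
R2 ← R2 / (-5/2).
R1 ← R1 + 5/2·R2.
R3 ← R3 + 7·R2.
R4 ← R4 + 25/2·R2.
R3 ← R3 / (-24/5).
R1 ← R1 + 1·R3.
R2 ← R2 − 3/5·R3.
R4 ← R4 + 1·R3.
R4 ← R4 / (-79/6).
R1 ← R1 + 1/6·R4.
R2 ← R2 + 5/2·R4.
R3 ← R3 − 11/6·R4.
Reading off the reduced rows gives x_1 = 1, x_2 = 2, x_3 = 0, x_4 = -1.

x_1 = 1, x_2 = 2, x_3 = 0, x_4 = -1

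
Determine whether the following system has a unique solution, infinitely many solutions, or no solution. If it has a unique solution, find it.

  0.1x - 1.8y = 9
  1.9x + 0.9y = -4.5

Row-reduce the augmented matrix:
R1 ← R1 / (1/10).
R2 ← R2 − 19/10·R1.
R2 ← R2 / (351/10).
R1 ← R1 + 18·R2.
Reading off the reduced rows gives x = 0, y = -5.

x = 0, y = -5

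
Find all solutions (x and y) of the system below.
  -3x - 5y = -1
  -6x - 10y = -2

infinitely many solutions

Row-reduce:
R1 ← R1 / (-3).
R2 ← R2 + 6·R1.
Rank is 1 with 2 unknowns, leaving y free.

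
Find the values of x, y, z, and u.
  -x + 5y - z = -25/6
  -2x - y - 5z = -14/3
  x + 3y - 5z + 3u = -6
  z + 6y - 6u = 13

Row-reduce the augmented matrix:
R1 ← R1 / (-1).
R2 ← R2 + 2·R1.
R3 ← R3 − 1·R1.
R2 ← R2 / (-11).
R1 ← R1 + 5·R2.
R3 ← R3 − 8·R2.
R4 ← R4 − 6·R2.
R3 ← R3 / (-90/11).
R1 ← R1 − 26/11·R3.
R2 ← R2 − 3/11·R3.
R4 ← R4 + 7/11·R3.
R4 ← R4 / (-187/30).
R1 ← R1 − 13/15·R4.
R2 ← R2 − 1/10·R4.
R3 ← R3 + 11/30·R4.
Reading off the reduced rows gives x = 5/2, y = -1/3, z = 0, u = -5/2.

x = 5/2, y = -1/3, z = 0, u = -5/2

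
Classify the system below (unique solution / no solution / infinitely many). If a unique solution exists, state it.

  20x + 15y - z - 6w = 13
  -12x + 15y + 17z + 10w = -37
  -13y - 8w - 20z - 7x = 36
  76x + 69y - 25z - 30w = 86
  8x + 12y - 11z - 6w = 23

no solution

Row-reduce:
R1 ← R1 / (20).
R2 ← R2 + 12·R1.
R3 ← R3 + 7·R1.
R4 ← R4 − 76·R1.
R5 ← R5 − 8·R1.
R2 ← R2 / (24).
R1 ← R1 − 3/4·R2.
R3 ← R3 + 31/4·R2.
R4 ← R4 − 12·R2.
R5 ← R5 − 6·R2.
R3 ← R3 / (-3613/240).
R1 ← R1 + 9/16·R3.
R2 ← R2 − 41/60·R3.
R4 ← R4 + 147/5·R3.
R5 ← R5 + 147/10·R3.
R4 ← R4 / (19108/3613).
R1 ← R1 + 722/3613·R4.
R2 ← R2 + 354/3613·R4.
R3 ← R3 − 1928/3613·R4.
R5 ← R5 − 9554/3613·R4.
Row 5 reduces to 0 = -1/2, a contradiction. The system is inconsistent.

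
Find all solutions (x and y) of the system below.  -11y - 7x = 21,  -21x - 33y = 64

Row-reduce:
R1 ← R1 / (-7).
R2 ← R2 + 21·R1.
Row 2 reduces to 0 = 1, a contradiction. The system is inconsistent.

no solution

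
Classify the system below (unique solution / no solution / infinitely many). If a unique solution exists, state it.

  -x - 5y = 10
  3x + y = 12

x = 5, y = -3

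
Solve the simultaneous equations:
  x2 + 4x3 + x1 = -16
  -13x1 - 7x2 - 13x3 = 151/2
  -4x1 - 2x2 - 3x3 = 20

Row-reduce:
R2 ← R2 + 13·R1.
R3 ← R3 + 4·R1.
R2 ← R2 / (6).
R1 ← R1 − 1·R2.
R3 ← R3 − 2·R2.
Row 3 reduces to 0 = 1/6, a contradiction. The system is inconsistent.

no solution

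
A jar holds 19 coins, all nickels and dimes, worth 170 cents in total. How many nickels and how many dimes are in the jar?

nickels: 4, dimes: 15

Let n = nickels, d = dimes.
  n + d = 19
  10d + 5n = 170
From equation 1: n = 19 − d.
Substitute into equation 2 and solve: d = 15.
Then n = 4.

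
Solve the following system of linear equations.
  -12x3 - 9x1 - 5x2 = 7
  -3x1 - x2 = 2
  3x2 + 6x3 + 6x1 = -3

no solution

Row-reduce:
R1 ← R1 / (-9).
R2 ← R2 + 3·R1.
R3 ← R3 − 6·R1.
R2 ← R2 / (2/3).
R1 ← R1 − 5/9·R2.
R3 ← R3 + 1/3·R2.
Row 3 reduces to 0 = 3/2, a contradiction. The system is inconsistent.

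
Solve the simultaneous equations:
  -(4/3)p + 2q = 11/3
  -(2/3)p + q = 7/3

Row-reduce:
R1 ← R1 / (-4/3).
R2 ← R2 + 2/3·R1.
Row 2 reduces to 0 = 1/2, a contradiction. The system is inconsistent.

no solution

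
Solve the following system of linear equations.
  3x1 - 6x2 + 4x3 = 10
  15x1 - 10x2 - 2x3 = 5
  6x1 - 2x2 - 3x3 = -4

Row-reduce:
R1 ← R1 / (3).
R2 ← R2 − 15·R1.
R3 ← R3 − 6·R1.
R2 ← R2 / (20).
R1 ← R1 + 2·R2.
R3 ← R3 − 10·R2.
Row 3 reduces to 0 = -3/2, a contradiction. The system is inconsistent.

no solution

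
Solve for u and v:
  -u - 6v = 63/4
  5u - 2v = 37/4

From equation 1: u = -63/4 − 6·v.
Substitute into equation 2 and solve: v = -11/4.
Then u = 3/4.

u = 3/4, v = -11/4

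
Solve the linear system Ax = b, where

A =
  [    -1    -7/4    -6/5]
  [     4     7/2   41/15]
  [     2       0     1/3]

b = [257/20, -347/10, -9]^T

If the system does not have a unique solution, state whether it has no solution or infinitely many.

infinitely many solutions

Row-reduce:
R1 ← R1 / (-1).
R2 ← R2 − 4·R1.
R3 ← R3 − 2·R1.
R2 ← R2 / (-7/2).
R1 ← R1 − 7/4·R2.
R3 ← R3 + 7/2·R2.
Rank is 2 with 3 unknowns, leaving x_3 free.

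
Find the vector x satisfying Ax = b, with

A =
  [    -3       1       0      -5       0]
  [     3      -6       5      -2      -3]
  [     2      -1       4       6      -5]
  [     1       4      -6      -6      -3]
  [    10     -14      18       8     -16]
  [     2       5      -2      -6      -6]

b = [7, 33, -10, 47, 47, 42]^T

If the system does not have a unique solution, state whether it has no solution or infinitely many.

no solution

Row-reduce:
R1 ← R1 / (-3).
R2 ← R2 − 3·R1.
R3 ← R3 − 2·R1.
R4 ← R4 − 1·R1.
R5 ← R5 − 10·R1.
R6 ← R6 − 2·R1.
R2 ← R2 / (-5).
R1 ← R1 + 1/3·R2.
R3 ← R3 + 1/3·R2.
R4 ← R4 − 13/3·R2.
R5 ← R5 + 32/3·R2.
R6 ← R6 − 17/3·R2.
R3 ← R3 / (11/3).
R1 ← R1 + 1/3·R3.
R2 ← R2 + 1·R3.
R4 ← R4 + 5/3·R3.
R5 ← R5 − 22/3·R3.
R6 ← R6 − 11/3·R3.
R4 ← R4 / (-677/55).
R1 ← R1 − 133/55·R4.
R2 ← R2 − 124/55·R4.
R3 ← R3 − 47/55·R4.
R6 ← R6 + 102/5·R4.
Swap R5 and R6.
R5 ← R5 / (5617/677).
R1 ← R1 + 1195/677·R5.
R2 ← R2 + 1445/677·R5.
R3 ← R3 + 1252/677·R5.
R4 ← R4 − 428/677·R5.
Row 6 reduces to 0 = 1, a contradiction. The system is inconsistent.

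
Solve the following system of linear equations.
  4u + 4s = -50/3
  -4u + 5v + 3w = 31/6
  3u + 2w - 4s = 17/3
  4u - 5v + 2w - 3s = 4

u = -5/3, v = -1/2, w = 1/3, s = -5/2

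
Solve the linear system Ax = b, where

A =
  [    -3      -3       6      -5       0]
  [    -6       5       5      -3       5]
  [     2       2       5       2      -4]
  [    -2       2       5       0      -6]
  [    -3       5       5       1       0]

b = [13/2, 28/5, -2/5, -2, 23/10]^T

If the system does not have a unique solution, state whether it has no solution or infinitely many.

x_1 = -1/2, x_2 = -1, x_3 = 1, x_4 = 4/5, x_5 = 1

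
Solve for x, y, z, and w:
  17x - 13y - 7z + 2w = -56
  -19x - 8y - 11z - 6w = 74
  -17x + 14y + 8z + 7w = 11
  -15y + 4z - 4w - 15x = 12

Row-reduce the augmented matrix:
R1 ← R1 / (17).
R2 ← R2 + 19·R1.
R3 ← R3 + 17·R1.
R4 ← R4 + 15·R1.
R2 ← R2 / (-383/17).
R1 ← R1 + 13/17·R2.
R3 ← R3 − 1·R2.
R4 ← R4 + 450/17·R2.
R3 ← R3 / (63/383).
R1 ← R1 − 87/383·R3.
R2 ← R2 − 320/383·R3.
R4 ← R4 − 7637/383·R3.
R4 ← R4 / (-9617/9).
R1 ← R1 + 251/21·R4.
R2 ← R2 + 2816/63·R4.
R3 ← R3 − 3383/63·R4.
Reading off the reduced rows gives x = -2, y = 2, z = -2, w = -5.

x = -2, y = 2, z = -2, w = -5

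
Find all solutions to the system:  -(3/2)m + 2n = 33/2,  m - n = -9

From equation 2: m = -9 + n.
Substitute into equation 1 and solve: n = 6.
Then m = -3.

m = -3, n = 6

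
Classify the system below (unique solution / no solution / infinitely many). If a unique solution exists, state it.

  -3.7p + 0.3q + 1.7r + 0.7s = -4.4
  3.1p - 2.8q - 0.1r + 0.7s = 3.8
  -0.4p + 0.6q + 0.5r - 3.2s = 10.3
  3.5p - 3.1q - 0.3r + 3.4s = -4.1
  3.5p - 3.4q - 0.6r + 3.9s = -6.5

Row-reduce the augmented matrix:
R1 ← R1 / (-37/10).
R2 ← R2 − 31/10·R1.
R3 ← R3 + 2/5·R1.
R4 ← R4 − 7/2·R1.
R5 ← R5 − 7/2·R1.
R2 ← R2 / (-943/370).
R1 ← R1 + 3/37·R2.
R3 ← R3 − 21/37·R2.
R4 ← R4 + 521/185·R2.
R5 ← R5 + 1153/370·R2.
R3 ← R3 / (5763/9430).
R1 ← R1 + 473/943·R3.
R2 ← R2 + 490/943·R3.
R4 ← R4 + 732/4715·R3.
R5 ← R5 + 5763/9430·R3.
R4 ← R4 / (36139/19210).
R1 ← R1 + 5155/1921·R4.
R2 ← R2 + 5852/1921·R4.
R3 ← R3 + 9396/1921·R4.
R5 reduces to 0 = 0, so the extra equation is consistent.
Reading off the reduced rows gives p = 2, q = 0, r = 3, s = -3.

p = 2, q = 0, r = 3, s = -3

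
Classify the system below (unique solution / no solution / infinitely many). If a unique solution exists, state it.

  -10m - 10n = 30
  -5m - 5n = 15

Row-reduce:
R1 ← R1 / (-10).
R2 ← R2 + 5·R1.
Rank is 1 with 2 unknowns, leaving n free.

infinitely many solutions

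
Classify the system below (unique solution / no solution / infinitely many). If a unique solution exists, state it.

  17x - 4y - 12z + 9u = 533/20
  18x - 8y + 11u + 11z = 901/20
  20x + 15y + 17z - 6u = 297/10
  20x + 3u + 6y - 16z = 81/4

Row-reduce the augmented matrix:
R1 ← R1 / (17).
R2 ← R2 − 18·R1.
R3 ← R3 − 20·R1.
R4 ← R4 − 20·R1.
R2 ← R2 / (-64/17).
R1 ← R1 + 4/17·R2.
R3 ← R3 − 335/17·R2.
R4 ← R4 − 182/17·R2.
R3 ← R3 / (9933/64).
R1 ← R1 + 35/16·R3.
R2 ← R2 + 403/64·R3.
R4 ← R4 − 2097/32·R3.
R4 ← R4 / (1151/3311).
R1 ← R1 − 443/1419·R4.
R2 ← R2 + 7463/9933·R4.
R3 ← R3 + 569/9933·R4.
Reading off the reduced rows gives x = 3/2, y = -2/5, z = 3/5, u = 3/4.

x = 3/2, y = -2/5, z = 3/5, u = 3/4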